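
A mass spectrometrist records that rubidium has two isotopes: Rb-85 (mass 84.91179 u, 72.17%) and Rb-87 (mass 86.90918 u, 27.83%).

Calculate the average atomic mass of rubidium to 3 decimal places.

Weight each isotope mass by its fractional abundance: 0.7217 × 84.91179 + 0.2783 × 86.90918
= 61.280839 + 24.186825 = 85.467664 u

85.468 u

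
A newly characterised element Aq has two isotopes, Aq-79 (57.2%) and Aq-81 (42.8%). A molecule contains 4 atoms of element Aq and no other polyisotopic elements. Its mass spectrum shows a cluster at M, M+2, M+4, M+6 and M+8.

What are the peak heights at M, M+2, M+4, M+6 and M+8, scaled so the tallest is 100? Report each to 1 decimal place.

Each Aq atom is independently Aq-79 (p = 0.572) or Aq-81 (q = 0.428); the cluster is the binomial expansion (p + q)^4.
P(M) = 0.572^4 = 0.107049
P(M+2) = 4 × 0.572^3 × 0.428^1 = 0.320400
P(M+4) = 6 × 0.572^2 × 0.428^2 = 0.359609
P(M+6) = 4 × 0.572^1 × 0.428^3 = 0.179385
P(M+8) = 0.428^4 = 0.033556
The M+4 peak is largest (0.359609); scaling to 100 gives 29.8 : 89.1 : 100.0 : 49.9 : 9.3.

29.8 : 89.1 : 100.0 : 49.9 : 9.3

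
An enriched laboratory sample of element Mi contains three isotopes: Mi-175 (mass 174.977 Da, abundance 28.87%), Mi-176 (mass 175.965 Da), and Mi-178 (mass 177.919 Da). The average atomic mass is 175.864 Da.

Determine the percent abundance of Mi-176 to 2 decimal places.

Let x and y be the fractions of Mi-176 and Mi-178. Then x + y = 1 − 0.2887 = 0.7113 and 175.965x + 177.919y = 175.864 − 0.2887×174.977 = 125.3481401.
Substituting: 175.965x + 177.919(0.7113 − x) = 125.3481401
(175.965 − 177.919)x = -1.2056446  ⇒  x = 0.61701, y = 0.09429
Mi-176: 61.70%, Mi-178: 9.43%.

61.70%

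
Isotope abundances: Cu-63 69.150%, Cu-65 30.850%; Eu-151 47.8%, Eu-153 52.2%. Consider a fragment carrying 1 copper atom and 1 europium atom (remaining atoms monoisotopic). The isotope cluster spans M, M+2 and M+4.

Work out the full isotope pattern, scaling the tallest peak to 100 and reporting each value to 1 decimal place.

65.0 : 100.0 : 31.7

Copper pattern (n=1): 0.6915 : 0.3085
Europium pattern (n=1): 0.4780 : 0.5220
Convolve the two distributions (both contribute in 2-u steps):
  M: 0.6915×0.4780 = 0.330537
  M+2: 0.6915×0.5220 + 0.3085×0.4780 = 0.508426
  M+4: 0.3085×0.5220 = 0.161037
Scale to base peak (0.508426) = 100: 65.0 : 100.0 : 31.7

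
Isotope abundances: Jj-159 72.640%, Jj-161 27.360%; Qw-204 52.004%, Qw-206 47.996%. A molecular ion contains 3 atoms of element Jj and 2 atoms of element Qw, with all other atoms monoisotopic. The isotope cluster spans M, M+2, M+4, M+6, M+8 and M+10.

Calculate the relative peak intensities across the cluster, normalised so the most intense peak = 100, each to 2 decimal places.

29.73 : 88.48 : 100.00 : 53.57 : 13.71 : 1.35

Element Jj pattern (n=3): 0.38329002 : 0.43310083 : 0.16312829 : 0.02048086
Element Qw pattern (n=2): 0.2704416 : 0.4991968 : 0.2303616
Convolve the two distributions (both contribute in 2-u steps):
  M: 0.38329002×0.2704416 = 0.103658
  M+2: 0.38329002×0.4991968 + 0.43310083×0.2704416 = 0.308466
  M+4: 0.38329002×0.2303616 + 0.43310083×0.4991968 + 0.16312829×0.2704416 = 0.348615
  M+6: 0.43310083×0.2303616 + 0.16312829×0.4991968 + 0.02048086×0.2704416 = 0.186742
  M+8: 0.16312829×0.2303616 + 0.02048086×0.4991968 = 0.047802
  M+10: 0.02048086×0.2303616 = 0.004718
Scale to base peak (0.348615) = 100: 29.73 : 88.48 : 100.00 : 53.57 : 13.71 : 1.35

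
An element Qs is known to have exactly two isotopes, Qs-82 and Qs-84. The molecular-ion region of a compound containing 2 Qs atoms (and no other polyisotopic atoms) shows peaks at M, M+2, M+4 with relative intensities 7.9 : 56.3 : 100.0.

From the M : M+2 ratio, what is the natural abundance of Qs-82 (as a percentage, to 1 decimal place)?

21.9%

If p is the fraction of Qs that is Qs-82, then I(M+2)/I(M) = [C(2,1)·p^1·(1−p)] / p^2 = 2·(1−p)/p = 56.3/7.9 = 7.1266
(1−p)/p = 7.1266/2 = 3.5633  ⇒  p = 1/(1 + 3.5633) = 0.2191
Qs-82: 21.9%, Qs-84: 78.1%.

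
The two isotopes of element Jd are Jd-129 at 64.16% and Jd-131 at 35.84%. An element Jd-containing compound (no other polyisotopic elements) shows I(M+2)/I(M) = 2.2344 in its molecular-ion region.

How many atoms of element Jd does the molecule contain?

With n Jd atoms, P(M+2)/P(M) = C(n,1)·p^(n−1)q / p^n = n·q/p = n · 0.3584/0.6416.
n = 2.2344 × 0.6416/0.3584 = 4.00 ≈ 4

4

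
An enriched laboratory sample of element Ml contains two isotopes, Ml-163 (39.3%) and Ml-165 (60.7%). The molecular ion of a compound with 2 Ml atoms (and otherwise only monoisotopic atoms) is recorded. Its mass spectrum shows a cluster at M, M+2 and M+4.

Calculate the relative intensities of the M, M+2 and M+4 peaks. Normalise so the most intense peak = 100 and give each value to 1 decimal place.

The 2 Ml atoms are independent, so intensities follow the terms of (0.393 + 0.607)^2.
P(M) = 0.393^2 = 0.154449
P(M+2) = 2 × 0.393^1 × 0.607^1 = 0.477102
P(M+4) = 0.607^2 = 0.368449
The M+2 peak is largest (0.477102); scaling to 100 gives 32.4 : 100.0 : 77.2.

32.4 : 100.0 : 77.2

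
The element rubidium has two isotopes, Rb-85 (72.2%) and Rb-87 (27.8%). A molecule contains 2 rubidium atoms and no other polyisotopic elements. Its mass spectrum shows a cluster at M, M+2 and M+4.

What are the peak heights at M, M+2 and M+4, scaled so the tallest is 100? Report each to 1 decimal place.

100.0 : 77.0 : 14.8

Expanding (0.722 + 0.278)^2:
P(M) = 0.722^2 = 0.521284
P(M+2) = 2 × 0.722^1 × 0.278^1 = 0.401432
P(M+4) = 0.278^2 = 0.077284
The M peak is largest (0.521284); scaling to 100 gives 100.0 : 77.0 : 14.8.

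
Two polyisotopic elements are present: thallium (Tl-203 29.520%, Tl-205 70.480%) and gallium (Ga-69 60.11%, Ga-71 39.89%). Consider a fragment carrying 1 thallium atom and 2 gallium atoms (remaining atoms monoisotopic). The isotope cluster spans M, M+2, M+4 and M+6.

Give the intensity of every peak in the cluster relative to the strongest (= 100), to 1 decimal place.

Thallium pattern (n=1): 0.2952 : 0.7048
Gallium pattern (n=2): 0.36132121 : 0.47955758 : 0.15912121
Convolve the two distributions (both contribute in 2-u steps):
  M: 0.2952×0.36132121 = 0.106662
  M+2: 0.2952×0.47955758 + 0.7048×0.36132121 = 0.396225
  M+4: 0.2952×0.15912121 + 0.7048×0.47955758 = 0.384965
  M+6: 0.7048×0.15912121 = 0.112149
Scale to base peak (0.396225) = 100: 26.9 : 100.0 : 97.2 : 28.3

26.9 : 100.0 : 97.2 : 28.3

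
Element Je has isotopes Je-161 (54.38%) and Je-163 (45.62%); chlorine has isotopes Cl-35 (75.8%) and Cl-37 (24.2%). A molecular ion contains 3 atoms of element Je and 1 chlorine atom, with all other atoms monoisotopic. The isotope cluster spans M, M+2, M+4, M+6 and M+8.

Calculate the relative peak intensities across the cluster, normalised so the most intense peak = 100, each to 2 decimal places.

34.31 : 97.30 : 100.00 : 43.38 : 6.47

Element Je pattern (n=3): 0.16081169 : 0.40472026 : 0.33952442 : 0.09494363
Chlorine pattern (n=1): 0.7580 : 0.2420
Convolve the two distributions (both contribute in 2-u steps):
  M: 0.16081169×0.7580 = 0.121895
  M+2: 0.16081169×0.2420 + 0.40472026×0.7580 = 0.345694
  M+4: 0.40472026×0.2420 + 0.33952442×0.7580 = 0.355302
  M+6: 0.33952442×0.2420 + 0.09494363×0.7580 = 0.154132
  M+8: 0.09494363×0.2420 = 0.022976
Scale to base peak (0.355302) = 100: 34.31 : 97.30 : 100.00 : 43.38 : 6.47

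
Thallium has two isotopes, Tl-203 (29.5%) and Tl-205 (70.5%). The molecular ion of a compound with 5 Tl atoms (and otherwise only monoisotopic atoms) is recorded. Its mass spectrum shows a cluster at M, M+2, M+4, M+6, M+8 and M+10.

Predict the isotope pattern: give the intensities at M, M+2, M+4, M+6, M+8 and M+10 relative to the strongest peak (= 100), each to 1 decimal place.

0.6 : 7.3 : 35.0 : 83.7 : 100.0 : 47.8

The 5 Tl atoms are independent, so intensities follow the terms of (0.295 + 0.705)^5.
P(M) = 0.295^5 = 0.002234
P(M+2) = 5 × 0.295^4 × 0.705^1 = 0.026696
P(M+4) = 10 × 0.295^3 × 0.705^2 = 0.127598
P(M+6) = 10 × 0.295^2 × 0.705^3 = 0.304938
P(M+8) = 5 × 0.295^1 × 0.705^4 = 0.364375
P(M+10) = 0.705^5 = 0.174159
The M+8 peak is largest (0.364375); scaling to 100 gives 0.6 : 7.3 : 35.0 : 83.7 : 100.0 : 47.8.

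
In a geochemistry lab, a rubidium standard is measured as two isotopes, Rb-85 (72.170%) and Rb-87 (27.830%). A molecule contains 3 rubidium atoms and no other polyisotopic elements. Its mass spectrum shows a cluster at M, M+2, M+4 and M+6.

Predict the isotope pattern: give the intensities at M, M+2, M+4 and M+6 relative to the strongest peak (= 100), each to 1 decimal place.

Each Rb atom is independently Rb-85 (p = 0.72170) or Rb-87 (q = 0.27830); the cluster is the binomial expansion (p + q)^3.
P(M) = 0.72170^3 = 0.375898
P(M+2) = 3 × 0.72170^2 × 0.27830^1 = 0.434858
P(M+4) = 3 × 0.72170^1 × 0.27830^2 = 0.167689
P(M+6) = 0.27830^3 = 0.021555
The M+2 peak is largest (0.434858); scaling to 100 gives 86.4 : 100.0 : 38.6 : 5.0.

86.4 : 100.0 : 38.6 : 5.0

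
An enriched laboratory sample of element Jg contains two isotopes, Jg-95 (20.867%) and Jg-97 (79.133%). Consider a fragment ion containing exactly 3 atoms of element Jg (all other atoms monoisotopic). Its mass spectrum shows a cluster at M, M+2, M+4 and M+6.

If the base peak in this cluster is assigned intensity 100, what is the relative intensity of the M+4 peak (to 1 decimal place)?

79.1

Term probabilities: M 0.0091, M+2 0.1034, M+4 0.3920, M+6 0.4955. Base peak = M+6.
P(M+6) = C(3,3) × 0.20867^0 × 0.79133^3 = 1 × 1.0000 × 0.49553335 = 0.495533 (base)
P(M+4) = C(3,2) × 0.20867^1 × 0.79133^2 = 3 × 0.20867 × 0.62620317 = 0.392009
Relative intensity = 0.392009 / 0.495533 × 100 = 79.1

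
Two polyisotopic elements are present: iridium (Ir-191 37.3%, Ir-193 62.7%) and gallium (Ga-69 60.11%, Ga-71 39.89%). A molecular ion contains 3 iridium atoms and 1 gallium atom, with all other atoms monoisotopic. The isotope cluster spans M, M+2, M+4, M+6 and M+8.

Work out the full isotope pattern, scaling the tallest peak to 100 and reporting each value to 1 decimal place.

Iridium pattern (n=3): 0.05189512 : 0.26170165 : 0.43991135 : 0.24649188
Gallium pattern (n=1): 0.6011 : 0.3989
Convolve the two distributions (both contribute in 2-u steps):
  M: 0.05189512×0.6011 = 0.031194
  M+2: 0.05189512×0.3989 + 0.26170165×0.6011 = 0.178010
  M+4: 0.26170165×0.3989 + 0.43991135×0.6011 = 0.368824
  M+6: 0.43991135×0.3989 + 0.24649188×0.6011 = 0.323647
  M+8: 0.24649188×0.3989 = 0.098326
Scale to base peak (0.368824) = 100: 8.5 : 48.3 : 100.0 : 87.8 : 26.7

8.5 : 48.3 : 100.0 : 87.8 : 26.7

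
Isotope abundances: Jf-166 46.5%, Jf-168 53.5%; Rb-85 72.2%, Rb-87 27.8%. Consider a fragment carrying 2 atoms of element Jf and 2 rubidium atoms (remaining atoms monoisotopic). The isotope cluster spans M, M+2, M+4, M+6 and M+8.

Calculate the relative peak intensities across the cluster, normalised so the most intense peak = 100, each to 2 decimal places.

Element Jf pattern (n=2): 0.216225 : 0.49755 : 0.286225
Rubidium pattern (n=2): 0.521284 : 0.401432 : 0.077284
Convolve the two distributions (both contribute in 2-u steps):
  M: 0.216225×0.521284 = 0.112715
  M+2: 0.216225×0.401432 + 0.49755×0.521284 = 0.346164
  M+4: 0.216225×0.077284 + 0.49755×0.401432 + 0.286225×0.521284 = 0.365648
  M+6: 0.49755×0.077284 + 0.286225×0.401432 = 0.153353
  M+8: 0.286225×0.077284 = 0.022121
Scale to base peak (0.365648) = 100: 30.83 : 94.67 : 100.00 : 41.94 : 6.05

30.83 : 94.67 : 100.00 : 41.94 : 6.05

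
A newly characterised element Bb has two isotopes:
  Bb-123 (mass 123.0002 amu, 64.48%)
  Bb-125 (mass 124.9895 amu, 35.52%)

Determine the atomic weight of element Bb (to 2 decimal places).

Average mass = Σ (abundance × isotope mass) = 0.6448 × 123.0002 + 0.3552 × 124.9895
= 79.31053 + 44.39627 = 123.70680 amu

123.71 amu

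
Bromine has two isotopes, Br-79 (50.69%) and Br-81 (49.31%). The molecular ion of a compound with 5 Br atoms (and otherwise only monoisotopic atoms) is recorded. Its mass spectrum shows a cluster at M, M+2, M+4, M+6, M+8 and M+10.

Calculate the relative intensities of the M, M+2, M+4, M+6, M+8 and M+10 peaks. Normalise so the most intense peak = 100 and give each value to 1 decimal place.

10.6 : 51.4 : 100.0 : 97.3 : 47.3 : 9.2

The 5 Br atoms are independent, so intensities follow the terms of (0.5069 + 0.4931)^5.
P(M) = 0.5069^5 = 0.033467
P(M+2) = 5 × 0.5069^4 × 0.4931^1 = 0.162777
P(M+4) = 10 × 0.5069^3 × 0.4931^2 = 0.316692
P(M+6) = 10 × 0.5069^2 × 0.4931^3 = 0.308070
P(M+8) = 5 × 0.5069^1 × 0.4931^4 = 0.149842
P(M+10) = 0.4931^5 = 0.029152
The M+4 peak is largest (0.316692); scaling to 100 gives 10.6 : 51.4 : 100.0 : 97.3 : 47.3 : 9.2.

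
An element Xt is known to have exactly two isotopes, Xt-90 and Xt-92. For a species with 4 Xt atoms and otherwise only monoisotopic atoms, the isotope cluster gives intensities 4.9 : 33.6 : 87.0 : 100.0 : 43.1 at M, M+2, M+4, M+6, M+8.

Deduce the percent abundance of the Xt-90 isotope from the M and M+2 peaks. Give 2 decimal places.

36.84%

Let p = fractional abundance of Xt-90. I(M+2)/I(M) = [C(4,1)·p^3·(1−p)] / p^4 = 4·(1−p)/p = 33.6/4.9 = 6.8571
(1−p)/p = 6.8571/4 = 1.7143  ⇒  p = 1/(1 + 1.7143) = 0.3684
Xt-90: 36.84%, Xt-92: 63.16%.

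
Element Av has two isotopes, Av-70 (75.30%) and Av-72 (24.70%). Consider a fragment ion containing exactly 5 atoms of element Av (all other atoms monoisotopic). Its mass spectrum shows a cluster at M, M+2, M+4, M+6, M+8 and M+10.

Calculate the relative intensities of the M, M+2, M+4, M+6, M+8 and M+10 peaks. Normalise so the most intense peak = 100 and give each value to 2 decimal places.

Expanding (0.7530 + 0.2470)^5:
P(M) = 0.7530^5 = 0.242089
P(M+2) = 5 × 0.7530^4 × 0.2470^1 = 0.397052
P(M+4) = 10 × 0.7530^3 × 0.2470^2 = 0.260483
P(M+6) = 10 × 0.7530^2 × 0.2470^3 = 0.085444
P(M+8) = 5 × 0.7530^1 × 0.2470^4 = 0.014014
P(M+10) = 0.2470^5 = 0.000919
The M+2 peak is largest (0.397052); scaling to 100 gives 60.97 : 100.00 : 65.60 : 21.52 : 3.53 : 0.23.

60.97 : 100.00 : 65.60 : 21.52 : 3.53 : 0.23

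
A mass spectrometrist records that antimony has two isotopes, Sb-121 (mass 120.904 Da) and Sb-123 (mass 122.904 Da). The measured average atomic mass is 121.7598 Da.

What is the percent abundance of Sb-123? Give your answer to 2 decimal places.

Writing the weighted mean with unknown fraction x of Sb-121:
120.904·x + 122.904·(1 − x) = 121.7598
(120.904 − 122.904)·x = 121.7598 − 122.904
x = -1.1442 / -2.000 = 0.57210 → 57.21% Sb-121, 42.79% Sb-123.

42.79%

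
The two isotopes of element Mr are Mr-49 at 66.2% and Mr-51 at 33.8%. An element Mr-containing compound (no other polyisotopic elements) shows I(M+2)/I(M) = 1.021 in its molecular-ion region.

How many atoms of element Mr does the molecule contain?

2

With n Mr atoms, P(M+2)/P(M) = C(n,1)·p^(n−1)q / p^n = n·q/p = n · 0.338/0.662.
n = 1.021 × 0.662/0.338 = 2.00 ≈ 2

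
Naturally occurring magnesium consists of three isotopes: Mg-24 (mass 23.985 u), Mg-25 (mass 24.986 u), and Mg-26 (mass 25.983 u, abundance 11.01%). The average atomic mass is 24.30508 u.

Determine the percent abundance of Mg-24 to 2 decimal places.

Let x and y be the fractions of Mg-24 and Mg-25. Then x + y = 1 − 0.1101 = 0.8899 and 23.985x + 24.986y = 24.30508 − 0.1101×25.983 = 21.4443517.
Substituting: 23.985x + 24.986(0.8899 − x) = 21.4443517
(23.985 − 24.986)x = -0.7906897  ⇒  x = 0.78990, y = 0.10000
Mg-24: 78.99%, Mg-25: 10.00%.

78.99%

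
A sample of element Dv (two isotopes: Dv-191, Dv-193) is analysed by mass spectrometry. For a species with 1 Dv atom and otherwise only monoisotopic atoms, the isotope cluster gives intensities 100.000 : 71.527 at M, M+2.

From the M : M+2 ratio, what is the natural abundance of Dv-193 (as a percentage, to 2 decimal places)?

41.70%

Write p for the Dv-191 fraction. I(M+2)/I(M) = [C(1,1)·p^0·(1−p)] / p^1 = 1·(1−p)/p = 71.527/100.000 = 0.7153
(1−p)/p = 0.7153/1 = 0.7153  ⇒  p = 1/(1 + 0.7153) = 0.5830
Dv-191: 58.30%, Dv-193: 41.70%.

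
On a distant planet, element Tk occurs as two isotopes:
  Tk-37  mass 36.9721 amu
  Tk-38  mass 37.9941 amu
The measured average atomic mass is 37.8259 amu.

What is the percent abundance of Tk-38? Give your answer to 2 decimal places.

With x = fraction of Tk-37 (so Tk-38 is 1 − x):
36.9721·x + 37.9941·(1 − x) = 37.8259
(36.9721 − 37.9941)·x = 37.8259 − 37.9941
x = -0.1682 / -1.0220 = 0.16458 → 16.46% Tk-37, 83.54% Tk-38.

83.54%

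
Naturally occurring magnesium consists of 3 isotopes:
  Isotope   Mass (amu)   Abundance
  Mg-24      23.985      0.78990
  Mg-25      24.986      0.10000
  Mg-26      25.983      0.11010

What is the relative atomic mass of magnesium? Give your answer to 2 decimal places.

24.31 amu

Ar = Σ fᵢ·mᵢ = 0.78990 × 23.985 + 0.10000 × 24.986 + 0.11010 × 25.983
= 18.9458 + 2.4986 + 2.8607 = 24.3051 amu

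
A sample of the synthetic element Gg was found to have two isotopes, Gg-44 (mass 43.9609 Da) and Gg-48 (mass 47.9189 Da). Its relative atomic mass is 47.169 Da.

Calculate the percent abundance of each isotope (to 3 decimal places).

Gg-44: 18.946%, Gg-48: 81.054%

Let x be the fractional abundance of Gg-44; then Gg-48 has abundance 1 − x.
43.9609·x + 47.9189·(1 − x) = 47.169
(43.9609 − 47.9189)·x = 47.169 − 47.9189
x = -0.7499 / -3.9580 = 0.18946 → 18.946% Gg-44, 81.054% Gg-48.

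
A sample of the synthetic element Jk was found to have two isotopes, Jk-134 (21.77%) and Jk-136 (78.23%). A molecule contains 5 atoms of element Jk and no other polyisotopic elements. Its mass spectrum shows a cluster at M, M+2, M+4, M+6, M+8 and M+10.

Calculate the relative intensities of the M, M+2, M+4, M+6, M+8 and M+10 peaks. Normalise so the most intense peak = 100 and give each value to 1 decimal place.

0.1 : 2.2 : 15.5 : 55.7 : 100.0 : 71.9

Expanding (0.2177 + 0.7823)^5:
P(M) = 0.2177^5 = 0.000489
P(M+2) = 5 × 0.2177^4 × 0.7823^1 = 0.008786
P(M+4) = 10 × 0.2177^3 × 0.7823^2 = 0.063143
P(M+6) = 10 × 0.2177^2 × 0.7823^3 = 0.226901
P(M+8) = 5 × 0.2177^1 × 0.7823^4 = 0.407682
P(M+10) = 0.7823^5 = 0.292999
The M+8 peak is largest (0.407682); scaling to 100 gives 0.1 : 2.2 : 15.5 : 55.7 : 100.0 : 71.9.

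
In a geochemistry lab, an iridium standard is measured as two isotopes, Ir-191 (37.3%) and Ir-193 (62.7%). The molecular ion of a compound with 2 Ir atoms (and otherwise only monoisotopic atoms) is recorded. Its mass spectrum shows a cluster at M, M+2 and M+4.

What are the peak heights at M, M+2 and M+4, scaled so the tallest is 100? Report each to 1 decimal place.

29.7 : 100.0 : 84.0

Expanding (0.373 + 0.627)^2:
P(M) = 0.373^2 = 0.139129
P(M+2) = 2 × 0.373^1 × 0.627^1 = 0.467742
P(M+4) = 0.627^2 = 0.393129
The M+2 peak is largest (0.467742); scaling to 100 gives 29.7 : 100.0 : 84.0.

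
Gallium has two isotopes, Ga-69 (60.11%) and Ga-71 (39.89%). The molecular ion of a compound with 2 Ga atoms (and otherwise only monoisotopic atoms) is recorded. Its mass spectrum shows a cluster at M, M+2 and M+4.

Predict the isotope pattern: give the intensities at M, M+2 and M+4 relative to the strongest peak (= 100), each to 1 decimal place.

75.3 : 100.0 : 33.2

Expanding (0.6011 + 0.3989)^2:
P(M) = 0.6011^2 = 0.361321
P(M+2) = 2 × 0.6011^1 × 0.3989^1 = 0.479558
P(M+4) = 0.3989^2 = 0.159121
The M+2 peak is largest (0.479558); scaling to 100 gives 75.3 : 100.0 : 33.2.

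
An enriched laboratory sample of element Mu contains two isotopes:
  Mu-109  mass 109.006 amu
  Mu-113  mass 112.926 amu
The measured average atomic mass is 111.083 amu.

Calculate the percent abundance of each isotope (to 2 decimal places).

With x = fraction of Mu-109 (so Mu-113 is 1 − x):
109.006·x + 112.926·(1 − x) = 111.083
(109.006 − 112.926)·x = 111.083 − 112.926
x = -1.843 / -3.920 = 0.47015 → 47.02% Mu-109, 52.98% Mu-113.

Mu-109: 47.02%, Mu-113: 52.98%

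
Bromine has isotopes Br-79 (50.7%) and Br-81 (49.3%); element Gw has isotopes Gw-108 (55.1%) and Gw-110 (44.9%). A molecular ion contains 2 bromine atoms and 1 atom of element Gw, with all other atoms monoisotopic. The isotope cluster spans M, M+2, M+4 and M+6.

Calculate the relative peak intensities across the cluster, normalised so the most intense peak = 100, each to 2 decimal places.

Bromine pattern (n=2): 0.257049 : 0.499902 : 0.243049
Element Gw pattern (n=1): 0.5510 : 0.4490
Convolve the two distributions (both contribute in 2-u steps):
  M: 0.257049×0.5510 = 0.141634
  M+2: 0.257049×0.4490 + 0.499902×0.5510 = 0.390861
  M+4: 0.499902×0.4490 + 0.243049×0.5510 = 0.358376
  M+6: 0.243049×0.4490 = 0.109129
Scale to base peak (0.390861) = 100: 36.24 : 100.00 : 91.69 : 27.92

36.24 : 100.00 : 91.69 : 27.92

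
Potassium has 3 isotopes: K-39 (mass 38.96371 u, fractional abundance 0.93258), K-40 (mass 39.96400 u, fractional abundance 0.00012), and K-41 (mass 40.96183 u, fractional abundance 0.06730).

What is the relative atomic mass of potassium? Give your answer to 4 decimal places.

The abundance-weighted mean is 0.93258 × 38.96371 + 0.00012 × 39.96400 + 0.06730 × 40.96183
= 36.336777 + 0.004796 + 2.756731 = 39.098304 u

39.0983 u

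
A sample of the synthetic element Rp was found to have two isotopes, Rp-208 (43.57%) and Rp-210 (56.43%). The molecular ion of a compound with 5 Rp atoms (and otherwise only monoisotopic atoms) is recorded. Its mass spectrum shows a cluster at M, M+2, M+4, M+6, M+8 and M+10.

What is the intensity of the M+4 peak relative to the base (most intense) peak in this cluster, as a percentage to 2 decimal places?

77.21%

(0.4357 + 0.5643)^5 gives M 0.0157, M+2 0.1017, M+4 0.2634, M+6 0.3411, M+8 0.2209, M+10 0.0572; the largest is M+6.
P(M+6) = C(5,3) × 0.4357^2 × 0.5643^3 = 10 × 0.18983449 × 0.17969258 = 0.341118 (base)
P(M+4) = C(5,2) × 0.4357^3 × 0.5643^2 = 10 × 0.08271089 × 0.31843449 = 0.263380
Relative intensity = 0.263380 / 0.341118 × 100 = 77.21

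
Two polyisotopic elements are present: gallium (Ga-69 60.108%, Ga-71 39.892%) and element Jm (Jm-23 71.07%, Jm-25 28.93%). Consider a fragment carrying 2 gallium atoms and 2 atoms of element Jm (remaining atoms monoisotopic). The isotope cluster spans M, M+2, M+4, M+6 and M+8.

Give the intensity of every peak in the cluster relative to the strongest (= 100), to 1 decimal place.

46.7 : 100.0 : 78.8 : 27.0 : 3.4

Gallium pattern (n=2): 0.36129717 : 0.47956567 : 0.15913717
Element Jm pattern (n=2): 0.50509449 : 0.41121102 : 0.08369449
Convolve the two distributions (both contribute in 2-u steps):
  M: 0.36129717×0.50509449 = 0.182489
  M+2: 0.36129717×0.41121102 + 0.47956567×0.50509449 = 0.390795
  M+4: 0.36129717×0.08369449 + 0.47956567×0.41121102 + 0.15913717×0.50509449 = 0.307821
  M+6: 0.47956567×0.08369449 + 0.15913717×0.41121102 = 0.105576
  M+8: 0.15913717×0.08369449 = 0.013319
Scale to base peak (0.390795) = 100: 46.7 : 100.0 : 78.8 : 27.0 : 3.4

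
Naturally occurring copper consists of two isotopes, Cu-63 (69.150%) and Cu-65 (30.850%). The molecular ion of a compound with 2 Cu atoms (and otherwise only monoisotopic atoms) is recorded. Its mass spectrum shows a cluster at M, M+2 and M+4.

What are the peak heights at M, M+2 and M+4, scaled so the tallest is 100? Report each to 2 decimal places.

100.00 : 89.23 : 19.90

The 2 Cu atoms are independent, so intensities follow the terms of (0.69150 + 0.30850)^2.
P(M) = 0.69150^2 = 0.478172
P(M+2) = 2 × 0.69150^1 × 0.30850^1 = 0.426656
P(M+4) = 0.30850^2 = 0.095172
The M peak is largest (0.478172); scaling to 100 gives 100.00 : 89.23 : 19.90.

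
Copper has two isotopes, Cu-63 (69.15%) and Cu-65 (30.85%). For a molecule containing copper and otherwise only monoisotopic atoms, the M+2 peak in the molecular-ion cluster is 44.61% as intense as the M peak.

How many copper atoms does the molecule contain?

1

The M+2/M ratio from n Cu atoms is n · q/p = n · 0.3085/0.6915.
n = 0.4461 × 0.6915/0.3085 = 1.00 ≈ 1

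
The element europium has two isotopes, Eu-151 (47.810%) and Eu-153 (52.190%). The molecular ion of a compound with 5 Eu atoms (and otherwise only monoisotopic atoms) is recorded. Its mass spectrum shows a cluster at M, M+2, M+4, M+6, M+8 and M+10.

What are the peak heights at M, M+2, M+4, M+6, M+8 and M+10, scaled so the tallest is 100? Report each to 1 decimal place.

7.7 : 42.0 : 91.6 : 100.0 : 54.6 : 11.9

Each Eu atom is independently Eu-151 (p = 0.47810) or Eu-153 (q = 0.52190); the cluster is the binomial expansion (p + q)^5.
P(M) = 0.47810^5 = 0.024980
P(M+2) = 5 × 0.47810^4 × 0.52190^1 = 0.136343
P(M+4) = 10 × 0.47810^3 × 0.52190^2 = 0.297667
P(M+6) = 10 × 0.47810^2 × 0.52190^3 = 0.324937
P(M+8) = 5 × 0.47810^1 × 0.52190^4 = 0.177353
P(M+10) = 0.52190^5 = 0.038720
The M+6 peak is largest (0.324937); scaling to 100 gives 7.7 : 42.0 : 91.6 : 100.0 : 54.6 : 11.9.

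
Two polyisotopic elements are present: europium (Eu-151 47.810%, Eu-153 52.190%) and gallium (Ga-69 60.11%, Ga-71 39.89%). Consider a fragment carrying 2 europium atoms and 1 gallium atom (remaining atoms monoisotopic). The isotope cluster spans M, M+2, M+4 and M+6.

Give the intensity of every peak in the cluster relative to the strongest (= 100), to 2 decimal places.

35.13 : 100.00 : 92.75 : 27.78

Europium pattern (n=2): 0.22857961 : 0.49904078 : 0.27237961
Gallium pattern (n=1): 0.6011 : 0.3989
Convolve the two distributions (both contribute in 2-u steps):
  M: 0.22857961×0.6011 = 0.137399
  M+2: 0.22857961×0.3989 + 0.49904078×0.6011 = 0.391154
  M+4: 0.49904078×0.3989 + 0.27237961×0.6011 = 0.362795
  M+6: 0.27237961×0.3989 = 0.108652
Scale to base peak (0.391154) = 100: 35.13 : 100.00 : 92.75 : 27.78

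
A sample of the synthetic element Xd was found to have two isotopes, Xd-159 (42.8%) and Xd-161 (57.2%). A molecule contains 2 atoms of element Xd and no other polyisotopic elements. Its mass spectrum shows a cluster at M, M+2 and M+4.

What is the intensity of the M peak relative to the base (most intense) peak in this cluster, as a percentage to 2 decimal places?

Term probabilities: M 0.1832, M+2 0.4896, M+4 0.3272. Base peak = M+2.
P(M+2) = C(2,1) × 0.428^1 × 0.572^1 = 2 × 0.4280 × 0.5720 = 0.489632 (base)
P(M) = C(2,0) × 0.428^2 × 0.572^0 = 1 × 0.183184 × 1.0000 = 0.183184
Relative intensity = 0.183184 / 0.489632 × 100 = 37.41

37.41%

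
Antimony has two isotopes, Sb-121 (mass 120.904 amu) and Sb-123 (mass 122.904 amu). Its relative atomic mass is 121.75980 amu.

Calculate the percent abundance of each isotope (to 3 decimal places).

Let x be the fractional abundance of Sb-121; then Sb-123 has abundance 1 − x.
120.904·x + 122.904·(1 − x) = 121.75980
(120.904 − 122.904)·x = 121.75980 − 122.904
x = -1.14420 / -2.000 = 0.57210 → 57.210% Sb-121, 42.790% Sb-123.

Sb-121: 57.210%, Sb-123: 42.790%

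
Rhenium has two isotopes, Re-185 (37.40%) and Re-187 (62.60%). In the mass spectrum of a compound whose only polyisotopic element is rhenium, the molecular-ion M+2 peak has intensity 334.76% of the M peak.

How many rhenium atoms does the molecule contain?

For n independent Re atoms, I(M+2)/I(M) = n · (abundance Re-187) / (abundance Re-185) = n · 0.6260/0.3740.
n = 3.3476 × 0.3740/0.6260 = 2.00 ≈ 2

2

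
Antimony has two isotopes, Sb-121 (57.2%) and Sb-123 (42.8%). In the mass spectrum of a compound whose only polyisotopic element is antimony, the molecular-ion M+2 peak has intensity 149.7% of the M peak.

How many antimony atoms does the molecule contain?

2

For n independent Sb atoms, I(M+2)/I(M) = n · (abundance Sb-123) / (abundance Sb-121) = n · 0.428/0.572.
n = 1.497 × 0.572/0.428 = 2.00 ≈ 2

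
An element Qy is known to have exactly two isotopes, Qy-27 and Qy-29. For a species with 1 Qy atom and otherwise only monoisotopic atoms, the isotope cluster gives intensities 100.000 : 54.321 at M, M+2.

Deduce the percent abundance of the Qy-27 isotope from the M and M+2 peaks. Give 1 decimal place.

64.8%

Write p for the Qy-27 fraction. I(M+2)/I(M) = [C(1,1)·p^0·(1−p)] / p^1 = 1·(1−p)/p = 54.321/100.000 = 0.5432
(1−p)/p = 0.5432/1 = 0.5432  ⇒  p = 1/(1 + 0.5432) = 0.6480
Qy-27: 64.8%, Qy-29: 35.2%.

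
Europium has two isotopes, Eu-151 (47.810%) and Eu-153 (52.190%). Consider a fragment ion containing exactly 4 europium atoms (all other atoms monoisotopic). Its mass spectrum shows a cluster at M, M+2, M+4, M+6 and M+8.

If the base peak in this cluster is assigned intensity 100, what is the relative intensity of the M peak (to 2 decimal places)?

13.99

Binomial terms of (0.47810 + 0.52190)^4: M 0.0522, M+2 0.2281, M+4 0.3736, M+6 0.2719, M+8 0.0742 → M+4 is the base peak.
P(M+4) = C(4,2) × 0.47810^2 × 0.52190^2 = 6 × 0.22857961 × 0.27237961 = 0.373563 (base)
P(M) = C(4,0) × 0.47810^4 × 0.52190^0 = 1 × 0.05224864 × 1.0000 = 0.052249
Relative intensity = 0.052249 / 0.373563 × 100 = 13.99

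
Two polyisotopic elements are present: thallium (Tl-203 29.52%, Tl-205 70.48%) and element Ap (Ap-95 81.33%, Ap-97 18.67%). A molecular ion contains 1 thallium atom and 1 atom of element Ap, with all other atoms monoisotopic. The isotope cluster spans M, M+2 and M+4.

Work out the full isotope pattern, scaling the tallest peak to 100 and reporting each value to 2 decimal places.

38.21 : 100.00 : 20.94

Thallium pattern (n=1): 0.2952 : 0.7048
Element Ap pattern (n=1): 0.8133 : 0.1867
Convolve the two distributions (both contribute in 2-u steps):
  M: 0.2952×0.8133 = 0.240086
  M+2: 0.2952×0.1867 + 0.7048×0.8133 = 0.628328
  M+4: 0.7048×0.1867 = 0.131586
Scale to base peak (0.628328) = 100: 38.21 : 100.00 : 20.94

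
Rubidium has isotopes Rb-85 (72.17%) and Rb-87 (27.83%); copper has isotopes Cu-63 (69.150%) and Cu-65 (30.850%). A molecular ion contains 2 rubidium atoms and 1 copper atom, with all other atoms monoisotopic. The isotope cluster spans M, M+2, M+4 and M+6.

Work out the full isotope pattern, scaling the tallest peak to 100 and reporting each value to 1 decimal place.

82.1 : 100.0 : 40.5 : 5.4

Rubidium pattern (n=2): 0.52085089 : 0.40169822 : 0.07745089
Copper pattern (n=1): 0.6915 : 0.3085
Convolve the two distributions (both contribute in 2-u steps):
  M: 0.52085089×0.6915 = 0.360168
  M+2: 0.52085089×0.3085 + 0.40169822×0.6915 = 0.438457
  M+4: 0.40169822×0.3085 + 0.07745089×0.6915 = 0.177481
  M+6: 0.07745089×0.3085 = 0.023894
Scale to base peak (0.438457) = 100: 82.1 : 100.0 : 40.5 : 5.4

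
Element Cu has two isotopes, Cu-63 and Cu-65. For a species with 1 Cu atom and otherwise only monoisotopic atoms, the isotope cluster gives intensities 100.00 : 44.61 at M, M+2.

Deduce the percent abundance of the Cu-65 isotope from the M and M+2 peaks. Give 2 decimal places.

30.85%

If p is the fraction of Cu that is Cu-63, then I(M+2)/I(M) = [C(1,1)·p^0·(1−p)] / p^1 = 1·(1−p)/p = 44.61/100.00 = 0.4461
(1−p)/p = 0.4461/1 = 0.4461  ⇒  p = 1/(1 + 0.4461) = 0.6915
Cu-63: 69.15%, Cu-65: 30.85%.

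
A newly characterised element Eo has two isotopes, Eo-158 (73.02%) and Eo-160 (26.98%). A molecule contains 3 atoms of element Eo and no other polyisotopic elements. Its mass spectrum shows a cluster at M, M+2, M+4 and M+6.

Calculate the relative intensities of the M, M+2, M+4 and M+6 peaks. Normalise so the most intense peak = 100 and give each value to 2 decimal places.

90.21 : 100.00 : 36.95 : 4.55

Expanding (0.7302 + 0.2698)^3:
P(M) = 0.7302^3 = 0.389337
P(M+2) = 3 × 0.7302^2 × 0.2698^1 = 0.431566
P(M+4) = 3 × 0.7302^1 × 0.2698^2 = 0.159458
P(M+6) = 0.2698^3 = 0.019639
The M+2 peak is largest (0.431566); scaling to 100 gives 90.21 : 100.00 : 36.95 : 4.55.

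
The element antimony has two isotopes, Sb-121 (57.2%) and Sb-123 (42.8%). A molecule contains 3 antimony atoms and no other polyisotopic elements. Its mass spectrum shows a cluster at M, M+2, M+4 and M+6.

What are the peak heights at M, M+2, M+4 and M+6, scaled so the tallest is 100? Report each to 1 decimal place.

44.5 : 100.0 : 74.8 : 18.7

Expanding (0.572 + 0.428)^3:
P(M) = 0.572^3 = 0.187149
P(M+2) = 3 × 0.572^2 × 0.428^1 = 0.420104
P(M+4) = 3 × 0.572^1 × 0.428^2 = 0.314344
P(M+6) = 0.428^3 = 0.078403
The M+2 peak is largest (0.420104); scaling to 100 gives 44.5 : 100.0 : 74.8 : 18.7.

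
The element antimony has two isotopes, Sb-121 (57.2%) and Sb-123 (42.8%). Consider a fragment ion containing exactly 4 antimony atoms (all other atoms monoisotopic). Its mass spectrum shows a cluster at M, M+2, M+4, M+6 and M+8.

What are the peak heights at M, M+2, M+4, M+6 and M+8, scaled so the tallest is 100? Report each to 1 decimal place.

Expanding (0.572 + 0.428)^4:
P(M) = 0.572^4 = 0.107049
P(M+2) = 4 × 0.572^3 × 0.428^1 = 0.320400
P(M+4) = 6 × 0.572^2 × 0.428^2 = 0.359609
P(M+6) = 4 × 0.572^1 × 0.428^3 = 0.179385
P(M+8) = 0.428^4 = 0.033556
The M+4 peak is largest (0.359609); scaling to 100 gives 29.8 : 89.1 : 100.0 : 49.9 : 9.3.

29.8 : 89.1 : 100.0 : 49.9 : 9.3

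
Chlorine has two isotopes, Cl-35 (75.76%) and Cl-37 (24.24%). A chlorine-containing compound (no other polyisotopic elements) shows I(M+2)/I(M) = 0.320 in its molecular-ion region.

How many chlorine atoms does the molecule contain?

For n independent Cl atoms, I(M+2)/I(M) = n · (abundance Cl-37) / (abundance Cl-35) = n · 0.2424/0.7576.
n = 0.320 × 0.7576/0.2424 = 1.00 ≈ 1

1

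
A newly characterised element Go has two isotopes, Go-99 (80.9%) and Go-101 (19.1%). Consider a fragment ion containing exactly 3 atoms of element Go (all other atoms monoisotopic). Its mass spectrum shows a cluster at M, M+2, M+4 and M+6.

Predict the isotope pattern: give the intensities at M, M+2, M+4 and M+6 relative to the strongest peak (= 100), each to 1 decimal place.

100.0 : 70.8 : 16.7 : 1.3

Each Go atom is independently Go-99 (p = 0.809) or Go-101 (q = 0.191); the cluster is the binomial expansion (p + q)^3.
P(M) = 0.809^3 = 0.529475
P(M+2) = 3 × 0.809^2 × 0.191^1 = 0.375018
P(M+4) = 3 × 0.809^1 × 0.191^2 = 0.088539
P(M+6) = 0.191^3 = 0.006968
The M peak is largest (0.529475); scaling to 100 gives 100.0 : 70.8 : 16.7 : 1.3.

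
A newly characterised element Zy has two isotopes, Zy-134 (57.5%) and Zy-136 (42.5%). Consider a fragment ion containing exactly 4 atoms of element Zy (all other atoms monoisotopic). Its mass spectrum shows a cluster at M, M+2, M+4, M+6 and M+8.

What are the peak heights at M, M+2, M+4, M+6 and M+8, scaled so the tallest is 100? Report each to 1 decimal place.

Expanding (0.575 + 0.425)^4:
P(M) = 0.575^4 = 0.109313
P(M+2) = 4 × 0.575^3 × 0.425^1 = 0.323186
P(M+4) = 6 × 0.575^2 × 0.425^2 = 0.358315
P(M+6) = 4 × 0.575^1 × 0.425^3 = 0.176561
P(M+8) = 0.425^4 = 0.032625
The M+4 peak is largest (0.358315); scaling to 100 gives 30.5 : 90.2 : 100.0 : 49.3 : 9.1.

30.5 : 90.2 : 100.0 : 49.3 : 9.1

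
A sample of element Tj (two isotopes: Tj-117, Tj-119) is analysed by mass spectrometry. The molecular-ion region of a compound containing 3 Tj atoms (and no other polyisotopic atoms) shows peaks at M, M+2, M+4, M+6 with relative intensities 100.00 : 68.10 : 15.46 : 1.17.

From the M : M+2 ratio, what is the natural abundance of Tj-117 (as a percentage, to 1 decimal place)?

81.5%

Write p for the Tj-117 fraction. I(M+2)/I(M) = [C(3,1)·p^2·(1−p)] / p^3 = 3·(1−p)/p = 68.10/100.00 = 0.6810
(1−p)/p = 0.6810/3 = 0.2270  ⇒  p = 1/(1 + 0.2270) = 0.8150
Tj-117: 81.5%, Tj-119: 18.5%.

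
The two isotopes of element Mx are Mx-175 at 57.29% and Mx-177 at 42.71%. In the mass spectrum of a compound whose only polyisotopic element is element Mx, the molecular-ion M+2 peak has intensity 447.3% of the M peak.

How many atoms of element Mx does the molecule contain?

For n independent Mx atoms, I(M+2)/I(M) = n · (abundance Mx-177) / (abundance Mx-175) = n · 0.4271/0.5729.
n = 4.473 × 0.5729/0.4271 = 6.00 ≈ 6

6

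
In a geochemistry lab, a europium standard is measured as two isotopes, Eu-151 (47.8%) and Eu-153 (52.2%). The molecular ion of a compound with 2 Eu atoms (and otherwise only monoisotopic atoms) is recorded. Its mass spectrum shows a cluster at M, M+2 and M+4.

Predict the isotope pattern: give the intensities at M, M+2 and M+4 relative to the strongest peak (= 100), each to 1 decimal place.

45.8 : 100.0 : 54.6

Each Eu atom is independently Eu-151 (p = 0.478) or Eu-153 (q = 0.522); the cluster is the binomial expansion (p + q)^2.
P(M) = 0.478^2 = 0.228484
P(M+2) = 2 × 0.478^1 × 0.522^1 = 0.499032
P(M+4) = 0.522^2 = 0.272484
The M+2 peak is largest (0.499032); scaling to 100 gives 45.8 : 100.0 : 54.6.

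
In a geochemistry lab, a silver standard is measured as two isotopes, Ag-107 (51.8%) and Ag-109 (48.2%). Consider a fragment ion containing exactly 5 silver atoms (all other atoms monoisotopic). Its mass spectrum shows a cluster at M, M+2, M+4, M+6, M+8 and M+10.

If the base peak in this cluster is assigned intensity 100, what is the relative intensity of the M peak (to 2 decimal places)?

(0.518 + 0.482)^5 gives M 0.0373, M+2 0.1735, M+4 0.3229, M+6 0.3005, M+8 0.1398, M+10 0.0260; the largest is M+4.
P(M+4) = C(5,2) × 0.518^3 × 0.482^2 = 10 × 0.13899183 × 0.232324 = 0.322911 (base)
P(M) = C(5,0) × 0.518^5 × 0.482^0 = 1 × 0.03729484 × 1.0000 = 0.037295
Relative intensity = 0.037295 / 0.322911 × 100 = 11.55

11.55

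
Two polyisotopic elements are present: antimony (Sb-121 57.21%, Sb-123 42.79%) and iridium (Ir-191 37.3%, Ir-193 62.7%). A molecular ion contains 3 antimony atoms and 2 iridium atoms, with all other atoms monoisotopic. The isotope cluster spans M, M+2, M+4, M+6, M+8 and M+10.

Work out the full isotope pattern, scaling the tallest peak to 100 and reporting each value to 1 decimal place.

Antimony pattern (n=3): 0.18724742 : 0.42015297 : 0.3142518 : 0.07834781
Iridium pattern (n=2): 0.139129 : 0.467742 : 0.393129
Convolve the two distributions (both contribute in 2-u steps):
  M: 0.18724742×0.139129 = 0.026052
  M+2: 0.18724742×0.467742 + 0.42015297×0.139129 = 0.146039
  M+4: 0.18724742×0.393129 + 0.42015297×0.467742 + 0.3142518×0.139129 = 0.313857
  M+6: 0.42015297×0.393129 + 0.3142518×0.467742 + 0.07834781×0.139129 = 0.323064
  M+8: 0.3142518×0.393129 + 0.07834781×0.467742 = 0.160188
  M+10: 0.07834781×0.393129 = 0.030801
Scale to base peak (0.323064) = 100: 8.1 : 45.2 : 97.2 : 100.0 : 49.6 : 9.5

8.1 : 45.2 : 97.2 : 100.0 : 49.6 : 9.5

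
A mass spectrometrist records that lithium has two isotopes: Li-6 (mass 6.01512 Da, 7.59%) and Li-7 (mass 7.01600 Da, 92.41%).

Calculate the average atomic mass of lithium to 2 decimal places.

6.94 Da

Average mass = Σ (abundance × isotope mass) = 0.0759 × 6.01512 + 0.9241 × 7.01600
= 0.456548 + 6.483486 = 6.940034 Da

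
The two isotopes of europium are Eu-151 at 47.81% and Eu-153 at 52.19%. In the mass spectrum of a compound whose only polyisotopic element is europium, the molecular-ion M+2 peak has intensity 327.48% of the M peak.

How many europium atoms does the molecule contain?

For n independent Eu atoms, I(M+2)/I(M) = n · (abundance Eu-153) / (abundance Eu-151) = n · 0.5219/0.4781.
n = 3.2748 × 0.4781/0.5219 = 3.00 ≈ 3

3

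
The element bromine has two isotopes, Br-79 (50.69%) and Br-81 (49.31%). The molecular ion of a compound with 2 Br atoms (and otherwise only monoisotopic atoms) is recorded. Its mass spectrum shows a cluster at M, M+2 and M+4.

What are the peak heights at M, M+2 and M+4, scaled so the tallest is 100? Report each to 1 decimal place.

Each Br atom is independently Br-79 (p = 0.5069) or Br-81 (q = 0.4931); the cluster is the binomial expansion (p + q)^2.
P(M) = 0.5069^2 = 0.256948
P(M+2) = 2 × 0.5069^1 × 0.4931^1 = 0.499905
P(M+4) = 0.4931^2 = 0.243148
The M+2 peak is largest (0.499905); scaling to 100 gives 51.4 : 100.0 : 48.6.

51.4 : 100.0 : 48.6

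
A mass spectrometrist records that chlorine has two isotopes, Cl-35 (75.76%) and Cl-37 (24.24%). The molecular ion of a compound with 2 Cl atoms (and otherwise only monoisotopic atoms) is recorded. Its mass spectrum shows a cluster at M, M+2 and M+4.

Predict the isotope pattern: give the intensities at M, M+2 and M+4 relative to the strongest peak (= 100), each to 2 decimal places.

100.00 : 63.99 : 10.24

Expanding (0.7576 + 0.2424)^2:
P(M) = 0.7576^2 = 0.573958
P(M+2) = 2 × 0.7576^1 × 0.2424^1 = 0.367284
P(M+4) = 0.2424^2 = 0.058758
The M peak is largest (0.573958); scaling to 100 gives 100.00 : 63.99 : 10.24.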